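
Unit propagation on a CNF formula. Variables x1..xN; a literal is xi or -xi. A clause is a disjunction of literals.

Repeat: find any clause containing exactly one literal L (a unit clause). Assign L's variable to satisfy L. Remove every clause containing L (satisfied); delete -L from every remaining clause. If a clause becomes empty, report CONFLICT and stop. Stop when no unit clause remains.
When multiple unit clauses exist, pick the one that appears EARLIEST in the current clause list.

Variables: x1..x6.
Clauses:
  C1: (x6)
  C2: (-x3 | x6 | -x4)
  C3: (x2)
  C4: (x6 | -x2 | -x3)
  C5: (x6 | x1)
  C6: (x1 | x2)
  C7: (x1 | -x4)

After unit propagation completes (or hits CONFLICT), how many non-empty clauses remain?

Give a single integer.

unit clause [6] forces x6=T; simplify:
  satisfied 4 clause(s); 3 remain; assigned so far: [6]
unit clause [2] forces x2=T; simplify:
  satisfied 2 clause(s); 1 remain; assigned so far: [2, 6]

Answer: 1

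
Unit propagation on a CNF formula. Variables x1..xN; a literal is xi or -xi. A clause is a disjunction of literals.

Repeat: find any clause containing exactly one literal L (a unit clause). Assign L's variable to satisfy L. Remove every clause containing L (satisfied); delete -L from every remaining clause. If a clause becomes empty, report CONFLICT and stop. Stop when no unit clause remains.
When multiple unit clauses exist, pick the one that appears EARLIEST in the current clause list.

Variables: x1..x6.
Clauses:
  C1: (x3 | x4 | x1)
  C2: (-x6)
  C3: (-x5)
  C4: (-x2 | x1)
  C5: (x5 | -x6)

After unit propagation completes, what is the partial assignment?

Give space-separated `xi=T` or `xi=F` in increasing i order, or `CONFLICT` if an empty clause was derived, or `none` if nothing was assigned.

Answer: x5=F x6=F

Derivation:
unit clause [-6] forces x6=F; simplify:
  satisfied 2 clause(s); 3 remain; assigned so far: [6]
unit clause [-5] forces x5=F; simplify:
  satisfied 1 clause(s); 2 remain; assigned so far: [5, 6]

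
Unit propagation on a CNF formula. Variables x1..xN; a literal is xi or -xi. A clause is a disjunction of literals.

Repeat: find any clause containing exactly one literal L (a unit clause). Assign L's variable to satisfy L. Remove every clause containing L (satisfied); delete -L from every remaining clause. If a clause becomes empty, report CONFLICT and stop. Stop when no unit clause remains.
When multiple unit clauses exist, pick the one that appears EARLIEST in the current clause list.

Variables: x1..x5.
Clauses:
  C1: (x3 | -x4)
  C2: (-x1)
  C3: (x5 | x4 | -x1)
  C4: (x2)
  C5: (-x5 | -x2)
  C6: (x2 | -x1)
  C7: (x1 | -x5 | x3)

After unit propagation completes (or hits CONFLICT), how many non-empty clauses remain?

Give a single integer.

Answer: 1

Derivation:
unit clause [-1] forces x1=F; simplify:
  drop 1 from [1, -5, 3] -> [-5, 3]
  satisfied 3 clause(s); 4 remain; assigned so far: [1]
unit clause [2] forces x2=T; simplify:
  drop -2 from [-5, -2] -> [-5]
  satisfied 1 clause(s); 3 remain; assigned so far: [1, 2]
unit clause [-5] forces x5=F; simplify:
  satisfied 2 clause(s); 1 remain; assigned so far: [1, 2, 5]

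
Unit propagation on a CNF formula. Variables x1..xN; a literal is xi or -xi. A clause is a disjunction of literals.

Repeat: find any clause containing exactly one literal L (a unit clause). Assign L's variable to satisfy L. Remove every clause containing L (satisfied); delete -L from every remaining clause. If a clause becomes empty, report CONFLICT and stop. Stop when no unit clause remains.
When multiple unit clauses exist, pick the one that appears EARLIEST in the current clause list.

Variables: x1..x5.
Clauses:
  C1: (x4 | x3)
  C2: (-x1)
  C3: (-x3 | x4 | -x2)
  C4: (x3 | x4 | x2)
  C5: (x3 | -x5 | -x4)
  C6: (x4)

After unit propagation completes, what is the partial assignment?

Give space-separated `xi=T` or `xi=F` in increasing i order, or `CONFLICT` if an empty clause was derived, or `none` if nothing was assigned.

unit clause [-1] forces x1=F; simplify:
  satisfied 1 clause(s); 5 remain; assigned so far: [1]
unit clause [4] forces x4=T; simplify:
  drop -4 from [3, -5, -4] -> [3, -5]
  satisfied 4 clause(s); 1 remain; assigned so far: [1, 4]

Answer: x1=F x4=T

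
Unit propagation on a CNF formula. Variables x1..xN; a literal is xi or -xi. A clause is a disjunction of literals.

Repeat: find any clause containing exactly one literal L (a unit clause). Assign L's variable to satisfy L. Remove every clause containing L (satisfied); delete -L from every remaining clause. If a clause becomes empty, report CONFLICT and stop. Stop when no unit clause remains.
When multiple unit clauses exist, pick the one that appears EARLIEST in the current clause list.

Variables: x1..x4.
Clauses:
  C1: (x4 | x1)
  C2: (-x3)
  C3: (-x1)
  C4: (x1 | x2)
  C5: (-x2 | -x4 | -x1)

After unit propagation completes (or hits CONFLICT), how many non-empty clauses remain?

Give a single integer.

Answer: 0

Derivation:
unit clause [-3] forces x3=F; simplify:
  satisfied 1 clause(s); 4 remain; assigned so far: [3]
unit clause [-1] forces x1=F; simplify:
  drop 1 from [4, 1] -> [4]
  drop 1 from [1, 2] -> [2]
  satisfied 2 clause(s); 2 remain; assigned so far: [1, 3]
unit clause [4] forces x4=T; simplify:
  satisfied 1 clause(s); 1 remain; assigned so far: [1, 3, 4]
unit clause [2] forces x2=T; simplify:
  satisfied 1 clause(s); 0 remain; assigned so far: [1, 2, 3, 4]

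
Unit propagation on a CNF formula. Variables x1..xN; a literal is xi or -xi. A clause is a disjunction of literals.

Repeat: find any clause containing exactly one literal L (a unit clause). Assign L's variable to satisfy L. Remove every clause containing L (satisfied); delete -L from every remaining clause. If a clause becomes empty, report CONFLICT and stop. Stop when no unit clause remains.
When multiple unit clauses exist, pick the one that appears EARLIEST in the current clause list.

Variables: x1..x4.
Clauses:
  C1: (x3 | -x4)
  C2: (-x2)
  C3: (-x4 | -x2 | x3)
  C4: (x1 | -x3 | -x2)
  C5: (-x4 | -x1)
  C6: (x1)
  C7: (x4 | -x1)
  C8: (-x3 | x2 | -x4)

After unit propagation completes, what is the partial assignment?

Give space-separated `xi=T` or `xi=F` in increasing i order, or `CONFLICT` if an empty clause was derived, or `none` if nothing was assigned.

unit clause [-2] forces x2=F; simplify:
  drop 2 from [-3, 2, -4] -> [-3, -4]
  satisfied 3 clause(s); 5 remain; assigned so far: [2]
unit clause [1] forces x1=T; simplify:
  drop -1 from [-4, -1] -> [-4]
  drop -1 from [4, -1] -> [4]
  satisfied 1 clause(s); 4 remain; assigned so far: [1, 2]
unit clause [-4] forces x4=F; simplify:
  drop 4 from [4] -> [] (empty!)
  satisfied 3 clause(s); 1 remain; assigned so far: [1, 2, 4]
CONFLICT (empty clause)

Answer: CONFLICT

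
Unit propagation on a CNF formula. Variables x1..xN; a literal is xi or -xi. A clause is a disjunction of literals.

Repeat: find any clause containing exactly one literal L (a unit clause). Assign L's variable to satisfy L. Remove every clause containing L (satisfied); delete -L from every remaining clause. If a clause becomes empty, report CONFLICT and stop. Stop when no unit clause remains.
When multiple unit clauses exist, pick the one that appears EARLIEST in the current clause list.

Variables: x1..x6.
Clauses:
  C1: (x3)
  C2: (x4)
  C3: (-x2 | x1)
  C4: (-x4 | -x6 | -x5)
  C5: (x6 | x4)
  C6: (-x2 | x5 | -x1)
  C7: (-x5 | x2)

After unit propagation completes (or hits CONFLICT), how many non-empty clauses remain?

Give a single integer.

Answer: 4

Derivation:
unit clause [3] forces x3=T; simplify:
  satisfied 1 clause(s); 6 remain; assigned so far: [3]
unit clause [4] forces x4=T; simplify:
  drop -4 from [-4, -6, -5] -> [-6, -5]
  satisfied 2 clause(s); 4 remain; assigned so far: [3, 4]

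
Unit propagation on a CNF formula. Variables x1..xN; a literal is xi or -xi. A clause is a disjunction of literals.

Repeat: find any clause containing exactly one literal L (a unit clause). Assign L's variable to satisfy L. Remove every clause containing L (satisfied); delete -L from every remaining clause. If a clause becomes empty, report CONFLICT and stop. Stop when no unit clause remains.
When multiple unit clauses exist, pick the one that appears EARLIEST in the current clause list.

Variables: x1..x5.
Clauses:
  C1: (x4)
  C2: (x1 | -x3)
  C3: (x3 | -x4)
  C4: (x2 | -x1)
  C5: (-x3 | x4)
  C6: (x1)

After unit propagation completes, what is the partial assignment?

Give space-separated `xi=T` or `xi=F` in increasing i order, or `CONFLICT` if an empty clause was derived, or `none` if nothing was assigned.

unit clause [4] forces x4=T; simplify:
  drop -4 from [3, -4] -> [3]
  satisfied 2 clause(s); 4 remain; assigned so far: [4]
unit clause [3] forces x3=T; simplify:
  drop -3 from [1, -3] -> [1]
  satisfied 1 clause(s); 3 remain; assigned so far: [3, 4]
unit clause [1] forces x1=T; simplify:
  drop -1 from [2, -1] -> [2]
  satisfied 2 clause(s); 1 remain; assigned so far: [1, 3, 4]
unit clause [2] forces x2=T; simplify:
  satisfied 1 clause(s); 0 remain; assigned so far: [1, 2, 3, 4]

Answer: x1=T x2=T x3=T x4=T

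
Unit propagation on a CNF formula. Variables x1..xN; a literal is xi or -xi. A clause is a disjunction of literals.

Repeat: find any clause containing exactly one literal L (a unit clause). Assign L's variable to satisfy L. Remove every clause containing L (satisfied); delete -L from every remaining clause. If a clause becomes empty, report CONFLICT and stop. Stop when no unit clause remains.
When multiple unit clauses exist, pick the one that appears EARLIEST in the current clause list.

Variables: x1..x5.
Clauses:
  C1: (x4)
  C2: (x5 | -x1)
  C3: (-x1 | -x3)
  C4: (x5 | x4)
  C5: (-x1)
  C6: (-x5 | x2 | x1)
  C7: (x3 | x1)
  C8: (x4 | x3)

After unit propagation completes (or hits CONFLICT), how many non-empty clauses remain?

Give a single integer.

Answer: 1

Derivation:
unit clause [4] forces x4=T; simplify:
  satisfied 3 clause(s); 5 remain; assigned so far: [4]
unit clause [-1] forces x1=F; simplify:
  drop 1 from [-5, 2, 1] -> [-5, 2]
  drop 1 from [3, 1] -> [3]
  satisfied 3 clause(s); 2 remain; assigned so far: [1, 4]
unit clause [3] forces x3=T; simplify:
  satisfied 1 clause(s); 1 remain; assigned so far: [1, 3, 4]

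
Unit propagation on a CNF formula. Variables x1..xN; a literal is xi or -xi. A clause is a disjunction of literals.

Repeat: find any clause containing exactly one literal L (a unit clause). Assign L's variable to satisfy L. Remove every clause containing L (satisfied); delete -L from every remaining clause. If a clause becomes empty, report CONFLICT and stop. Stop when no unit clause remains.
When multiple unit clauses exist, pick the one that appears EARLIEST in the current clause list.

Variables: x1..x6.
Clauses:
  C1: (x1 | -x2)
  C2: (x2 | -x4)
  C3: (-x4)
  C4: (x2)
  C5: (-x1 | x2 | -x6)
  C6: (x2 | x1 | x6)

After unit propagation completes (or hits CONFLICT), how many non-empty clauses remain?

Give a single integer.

unit clause [-4] forces x4=F; simplify:
  satisfied 2 clause(s); 4 remain; assigned so far: [4]
unit clause [2] forces x2=T; simplify:
  drop -2 from [1, -2] -> [1]
  satisfied 3 clause(s); 1 remain; assigned so far: [2, 4]
unit clause [1] forces x1=T; simplify:
  satisfied 1 clause(s); 0 remain; assigned so far: [1, 2, 4]

Answer: 0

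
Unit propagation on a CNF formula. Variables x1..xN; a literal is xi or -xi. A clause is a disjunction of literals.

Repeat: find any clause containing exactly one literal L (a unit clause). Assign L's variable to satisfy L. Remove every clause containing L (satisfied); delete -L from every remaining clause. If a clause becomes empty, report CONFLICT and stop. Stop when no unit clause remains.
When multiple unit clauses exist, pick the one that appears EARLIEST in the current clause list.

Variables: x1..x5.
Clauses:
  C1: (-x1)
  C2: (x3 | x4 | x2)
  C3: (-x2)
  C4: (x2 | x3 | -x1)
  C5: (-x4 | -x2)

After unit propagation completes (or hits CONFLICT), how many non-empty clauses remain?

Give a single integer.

unit clause [-1] forces x1=F; simplify:
  satisfied 2 clause(s); 3 remain; assigned so far: [1]
unit clause [-2] forces x2=F; simplify:
  drop 2 from [3, 4, 2] -> [3, 4]
  satisfied 2 clause(s); 1 remain; assigned so far: [1, 2]

Answer: 1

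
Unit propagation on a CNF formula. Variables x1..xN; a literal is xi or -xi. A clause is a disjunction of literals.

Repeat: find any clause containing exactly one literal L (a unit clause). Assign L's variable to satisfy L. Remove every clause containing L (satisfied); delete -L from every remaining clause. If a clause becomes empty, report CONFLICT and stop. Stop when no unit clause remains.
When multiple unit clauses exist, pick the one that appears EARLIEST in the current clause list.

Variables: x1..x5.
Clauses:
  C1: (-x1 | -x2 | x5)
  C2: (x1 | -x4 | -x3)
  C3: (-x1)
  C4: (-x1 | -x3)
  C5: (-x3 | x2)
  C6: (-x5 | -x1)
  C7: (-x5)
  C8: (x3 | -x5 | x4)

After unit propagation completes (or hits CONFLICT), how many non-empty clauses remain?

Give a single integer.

Answer: 2

Derivation:
unit clause [-1] forces x1=F; simplify:
  drop 1 from [1, -4, -3] -> [-4, -3]
  satisfied 4 clause(s); 4 remain; assigned so far: [1]
unit clause [-5] forces x5=F; simplify:
  satisfied 2 clause(s); 2 remain; assigned so far: [1, 5]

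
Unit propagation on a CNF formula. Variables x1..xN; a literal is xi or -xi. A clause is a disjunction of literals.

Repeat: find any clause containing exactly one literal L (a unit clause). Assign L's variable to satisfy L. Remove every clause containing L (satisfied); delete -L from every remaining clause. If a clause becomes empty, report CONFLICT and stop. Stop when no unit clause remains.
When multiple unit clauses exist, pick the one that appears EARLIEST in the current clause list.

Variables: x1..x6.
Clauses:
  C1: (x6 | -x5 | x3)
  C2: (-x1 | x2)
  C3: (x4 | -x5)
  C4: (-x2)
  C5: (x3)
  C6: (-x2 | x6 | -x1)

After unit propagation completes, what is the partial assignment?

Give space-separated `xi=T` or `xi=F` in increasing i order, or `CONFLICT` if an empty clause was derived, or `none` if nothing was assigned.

Answer: x1=F x2=F x3=T

Derivation:
unit clause [-2] forces x2=F; simplify:
  drop 2 from [-1, 2] -> [-1]
  satisfied 2 clause(s); 4 remain; assigned so far: [2]
unit clause [-1] forces x1=F; simplify:
  satisfied 1 clause(s); 3 remain; assigned so far: [1, 2]
unit clause [3] forces x3=T; simplify:
  satisfied 2 clause(s); 1 remain; assigned so far: [1, 2, 3]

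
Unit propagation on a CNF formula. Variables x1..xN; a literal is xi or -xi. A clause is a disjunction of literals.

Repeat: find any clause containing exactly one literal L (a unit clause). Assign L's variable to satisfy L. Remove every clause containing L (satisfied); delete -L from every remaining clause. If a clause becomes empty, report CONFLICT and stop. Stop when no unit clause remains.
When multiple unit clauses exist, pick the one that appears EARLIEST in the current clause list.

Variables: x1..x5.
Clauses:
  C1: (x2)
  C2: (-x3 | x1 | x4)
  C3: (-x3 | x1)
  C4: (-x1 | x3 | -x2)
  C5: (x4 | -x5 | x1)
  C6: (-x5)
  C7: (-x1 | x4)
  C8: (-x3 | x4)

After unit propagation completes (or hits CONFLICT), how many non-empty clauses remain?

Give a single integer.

Answer: 5

Derivation:
unit clause [2] forces x2=T; simplify:
  drop -2 from [-1, 3, -2] -> [-1, 3]
  satisfied 1 clause(s); 7 remain; assigned so far: [2]
unit clause [-5] forces x5=F; simplify:
  satisfied 2 clause(s); 5 remain; assigned so far: [2, 5]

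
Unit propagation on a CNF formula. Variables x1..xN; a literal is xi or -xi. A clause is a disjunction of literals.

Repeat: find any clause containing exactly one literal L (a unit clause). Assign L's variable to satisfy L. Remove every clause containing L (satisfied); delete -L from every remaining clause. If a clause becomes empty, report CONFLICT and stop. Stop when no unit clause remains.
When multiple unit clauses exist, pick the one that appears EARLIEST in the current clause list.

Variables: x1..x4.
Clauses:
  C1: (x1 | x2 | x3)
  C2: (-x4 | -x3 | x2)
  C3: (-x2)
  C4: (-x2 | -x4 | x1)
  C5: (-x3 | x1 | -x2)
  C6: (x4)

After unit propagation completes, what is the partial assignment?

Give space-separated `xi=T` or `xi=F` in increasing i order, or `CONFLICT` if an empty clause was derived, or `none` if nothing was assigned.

Answer: x1=T x2=F x3=F x4=T

Derivation:
unit clause [-2] forces x2=F; simplify:
  drop 2 from [1, 2, 3] -> [1, 3]
  drop 2 from [-4, -3, 2] -> [-4, -3]
  satisfied 3 clause(s); 3 remain; assigned so far: [2]
unit clause [4] forces x4=T; simplify:
  drop -4 from [-4, -3] -> [-3]
  satisfied 1 clause(s); 2 remain; assigned so far: [2, 4]
unit clause [-3] forces x3=F; simplify:
  drop 3 from [1, 3] -> [1]
  satisfied 1 clause(s); 1 remain; assigned so far: [2, 3, 4]
unit clause [1] forces x1=T; simplify:
  satisfied 1 clause(s); 0 remain; assigned so far: [1, 2, 3, 4]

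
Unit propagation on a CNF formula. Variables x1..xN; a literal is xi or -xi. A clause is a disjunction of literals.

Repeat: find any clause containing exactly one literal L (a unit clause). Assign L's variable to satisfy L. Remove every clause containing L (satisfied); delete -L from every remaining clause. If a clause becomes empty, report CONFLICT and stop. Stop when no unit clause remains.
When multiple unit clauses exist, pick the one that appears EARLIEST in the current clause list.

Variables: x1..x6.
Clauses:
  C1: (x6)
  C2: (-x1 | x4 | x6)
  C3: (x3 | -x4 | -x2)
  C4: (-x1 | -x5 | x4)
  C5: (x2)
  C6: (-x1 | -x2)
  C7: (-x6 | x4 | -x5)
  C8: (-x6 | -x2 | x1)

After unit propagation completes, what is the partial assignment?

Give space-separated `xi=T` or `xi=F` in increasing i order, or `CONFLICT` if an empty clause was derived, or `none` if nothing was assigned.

unit clause [6] forces x6=T; simplify:
  drop -6 from [-6, 4, -5] -> [4, -5]
  drop -6 from [-6, -2, 1] -> [-2, 1]
  satisfied 2 clause(s); 6 remain; assigned so far: [6]
unit clause [2] forces x2=T; simplify:
  drop -2 from [3, -4, -2] -> [3, -4]
  drop -2 from [-1, -2] -> [-1]
  drop -2 from [-2, 1] -> [1]
  satisfied 1 clause(s); 5 remain; assigned so far: [2, 6]
unit clause [-1] forces x1=F; simplify:
  drop 1 from [1] -> [] (empty!)
  satisfied 2 clause(s); 3 remain; assigned so far: [1, 2, 6]
CONFLICT (empty clause)

Answer: CONFLICT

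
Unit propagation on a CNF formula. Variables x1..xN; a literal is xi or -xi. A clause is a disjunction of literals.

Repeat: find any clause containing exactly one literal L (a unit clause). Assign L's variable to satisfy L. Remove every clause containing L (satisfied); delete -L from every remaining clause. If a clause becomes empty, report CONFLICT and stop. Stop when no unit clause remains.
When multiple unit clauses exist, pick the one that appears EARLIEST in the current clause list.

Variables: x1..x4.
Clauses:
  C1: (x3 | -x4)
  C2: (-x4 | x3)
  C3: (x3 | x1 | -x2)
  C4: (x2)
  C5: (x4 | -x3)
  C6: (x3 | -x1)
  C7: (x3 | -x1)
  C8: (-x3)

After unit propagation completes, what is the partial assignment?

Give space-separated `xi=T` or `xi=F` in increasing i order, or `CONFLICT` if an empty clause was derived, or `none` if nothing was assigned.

Answer: CONFLICT

Derivation:
unit clause [2] forces x2=T; simplify:
  drop -2 from [3, 1, -2] -> [3, 1]
  satisfied 1 clause(s); 7 remain; assigned so far: [2]
unit clause [-3] forces x3=F; simplify:
  drop 3 from [3, -4] -> [-4]
  drop 3 from [-4, 3] -> [-4]
  drop 3 from [3, 1] -> [1]
  drop 3 from [3, -1] -> [-1]
  drop 3 from [3, -1] -> [-1]
  satisfied 2 clause(s); 5 remain; assigned so far: [2, 3]
unit clause [-4] forces x4=F; simplify:
  satisfied 2 clause(s); 3 remain; assigned so far: [2, 3, 4]
unit clause [1] forces x1=T; simplify:
  drop -1 from [-1] -> [] (empty!)
  drop -1 from [-1] -> [] (empty!)
  satisfied 1 clause(s); 2 remain; assigned so far: [1, 2, 3, 4]
CONFLICT (empty clause)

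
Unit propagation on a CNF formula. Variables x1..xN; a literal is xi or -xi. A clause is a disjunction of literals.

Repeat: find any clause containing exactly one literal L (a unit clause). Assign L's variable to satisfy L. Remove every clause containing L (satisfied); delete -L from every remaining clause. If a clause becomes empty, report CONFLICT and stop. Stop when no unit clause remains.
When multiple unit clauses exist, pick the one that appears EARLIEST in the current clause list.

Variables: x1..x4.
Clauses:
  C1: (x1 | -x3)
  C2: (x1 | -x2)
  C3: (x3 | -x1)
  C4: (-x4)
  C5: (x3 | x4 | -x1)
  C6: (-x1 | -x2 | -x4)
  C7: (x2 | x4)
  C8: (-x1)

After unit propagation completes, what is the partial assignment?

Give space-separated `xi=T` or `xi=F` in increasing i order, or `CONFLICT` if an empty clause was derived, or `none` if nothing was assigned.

Answer: CONFLICT

Derivation:
unit clause [-4] forces x4=F; simplify:
  drop 4 from [3, 4, -1] -> [3, -1]
  drop 4 from [2, 4] -> [2]
  satisfied 2 clause(s); 6 remain; assigned so far: [4]
unit clause [2] forces x2=T; simplify:
  drop -2 from [1, -2] -> [1]
  satisfied 1 clause(s); 5 remain; assigned so far: [2, 4]
unit clause [1] forces x1=T; simplify:
  drop -1 from [3, -1] -> [3]
  drop -1 from [3, -1] -> [3]
  drop -1 from [-1] -> [] (empty!)
  satisfied 2 clause(s); 3 remain; assigned so far: [1, 2, 4]
CONFLICT (empty clause)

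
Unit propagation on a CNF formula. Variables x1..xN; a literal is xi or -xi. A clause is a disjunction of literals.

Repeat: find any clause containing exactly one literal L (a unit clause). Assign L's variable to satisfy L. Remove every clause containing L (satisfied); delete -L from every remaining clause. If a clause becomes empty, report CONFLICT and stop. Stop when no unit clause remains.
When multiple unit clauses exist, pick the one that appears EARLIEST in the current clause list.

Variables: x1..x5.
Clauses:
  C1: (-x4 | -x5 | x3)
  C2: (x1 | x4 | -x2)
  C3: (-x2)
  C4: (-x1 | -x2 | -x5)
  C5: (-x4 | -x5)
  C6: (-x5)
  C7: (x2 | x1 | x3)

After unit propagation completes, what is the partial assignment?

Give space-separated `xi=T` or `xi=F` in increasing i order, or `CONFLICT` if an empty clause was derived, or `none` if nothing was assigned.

Answer: x2=F x5=F

Derivation:
unit clause [-2] forces x2=F; simplify:
  drop 2 from [2, 1, 3] -> [1, 3]
  satisfied 3 clause(s); 4 remain; assigned so far: [2]
unit clause [-5] forces x5=F; simplify:
  satisfied 3 clause(s); 1 remain; assigned so far: [2, 5]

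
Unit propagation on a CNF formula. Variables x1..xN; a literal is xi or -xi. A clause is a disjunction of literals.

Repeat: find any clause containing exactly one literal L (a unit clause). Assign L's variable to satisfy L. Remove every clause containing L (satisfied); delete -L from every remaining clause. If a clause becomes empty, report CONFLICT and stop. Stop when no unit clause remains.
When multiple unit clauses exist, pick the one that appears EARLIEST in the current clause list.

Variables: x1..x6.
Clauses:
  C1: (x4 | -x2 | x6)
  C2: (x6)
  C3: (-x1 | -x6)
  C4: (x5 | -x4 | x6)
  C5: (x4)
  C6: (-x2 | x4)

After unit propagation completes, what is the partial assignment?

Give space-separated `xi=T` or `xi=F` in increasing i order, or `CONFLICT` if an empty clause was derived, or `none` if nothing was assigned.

unit clause [6] forces x6=T; simplify:
  drop -6 from [-1, -6] -> [-1]
  satisfied 3 clause(s); 3 remain; assigned so far: [6]
unit clause [-1] forces x1=F; simplify:
  satisfied 1 clause(s); 2 remain; assigned so far: [1, 6]
unit clause [4] forces x4=T; simplify:
  satisfied 2 clause(s); 0 remain; assigned so far: [1, 4, 6]

Answer: x1=F x4=T x6=T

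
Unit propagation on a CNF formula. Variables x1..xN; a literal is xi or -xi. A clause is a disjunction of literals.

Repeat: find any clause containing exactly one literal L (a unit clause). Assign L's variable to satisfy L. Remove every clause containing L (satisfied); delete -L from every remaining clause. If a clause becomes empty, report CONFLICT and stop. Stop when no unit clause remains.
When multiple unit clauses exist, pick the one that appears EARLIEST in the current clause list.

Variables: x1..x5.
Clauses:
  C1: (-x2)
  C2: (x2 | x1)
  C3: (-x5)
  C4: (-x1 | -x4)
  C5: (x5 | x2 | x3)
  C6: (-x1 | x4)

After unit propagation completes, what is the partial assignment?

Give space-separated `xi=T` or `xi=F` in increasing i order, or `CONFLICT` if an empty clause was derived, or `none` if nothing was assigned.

Answer: CONFLICT

Derivation:
unit clause [-2] forces x2=F; simplify:
  drop 2 from [2, 1] -> [1]
  drop 2 from [5, 2, 3] -> [5, 3]
  satisfied 1 clause(s); 5 remain; assigned so far: [2]
unit clause [1] forces x1=T; simplify:
  drop -1 from [-1, -4] -> [-4]
  drop -1 from [-1, 4] -> [4]
  satisfied 1 clause(s); 4 remain; assigned so far: [1, 2]
unit clause [-5] forces x5=F; simplify:
  drop 5 from [5, 3] -> [3]
  satisfied 1 clause(s); 3 remain; assigned so far: [1, 2, 5]
unit clause [-4] forces x4=F; simplify:
  drop 4 from [4] -> [] (empty!)
  satisfied 1 clause(s); 2 remain; assigned so far: [1, 2, 4, 5]
CONFLICT (empty clause)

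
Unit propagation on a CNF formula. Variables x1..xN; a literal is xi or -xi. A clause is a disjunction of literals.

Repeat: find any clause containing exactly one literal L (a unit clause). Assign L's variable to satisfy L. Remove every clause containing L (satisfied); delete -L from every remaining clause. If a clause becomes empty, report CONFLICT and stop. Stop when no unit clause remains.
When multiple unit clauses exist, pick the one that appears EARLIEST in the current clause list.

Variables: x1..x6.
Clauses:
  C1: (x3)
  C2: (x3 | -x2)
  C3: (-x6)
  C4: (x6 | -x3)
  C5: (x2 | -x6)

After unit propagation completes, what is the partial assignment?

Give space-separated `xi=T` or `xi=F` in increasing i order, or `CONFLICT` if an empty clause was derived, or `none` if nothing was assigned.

Answer: CONFLICT

Derivation:
unit clause [3] forces x3=T; simplify:
  drop -3 from [6, -3] -> [6]
  satisfied 2 clause(s); 3 remain; assigned so far: [3]
unit clause [-6] forces x6=F; simplify:
  drop 6 from [6] -> [] (empty!)
  satisfied 2 clause(s); 1 remain; assigned so far: [3, 6]
CONFLICT (empty clause)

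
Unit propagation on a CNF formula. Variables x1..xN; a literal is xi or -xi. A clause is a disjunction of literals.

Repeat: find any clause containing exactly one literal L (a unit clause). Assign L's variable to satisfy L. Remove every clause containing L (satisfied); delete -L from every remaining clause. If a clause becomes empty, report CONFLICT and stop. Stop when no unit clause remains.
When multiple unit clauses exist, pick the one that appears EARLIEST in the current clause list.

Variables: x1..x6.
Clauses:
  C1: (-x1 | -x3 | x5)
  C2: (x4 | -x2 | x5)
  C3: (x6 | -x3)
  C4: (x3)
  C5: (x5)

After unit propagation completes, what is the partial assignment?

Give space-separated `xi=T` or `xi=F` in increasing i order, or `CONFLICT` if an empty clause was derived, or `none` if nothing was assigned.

unit clause [3] forces x3=T; simplify:
  drop -3 from [-1, -3, 5] -> [-1, 5]
  drop -3 from [6, -3] -> [6]
  satisfied 1 clause(s); 4 remain; assigned so far: [3]
unit clause [6] forces x6=T; simplify:
  satisfied 1 clause(s); 3 remain; assigned so far: [3, 6]
unit clause [5] forces x5=T; simplify:
  satisfied 3 clause(s); 0 remain; assigned so far: [3, 5, 6]

Answer: x3=T x5=T x6=T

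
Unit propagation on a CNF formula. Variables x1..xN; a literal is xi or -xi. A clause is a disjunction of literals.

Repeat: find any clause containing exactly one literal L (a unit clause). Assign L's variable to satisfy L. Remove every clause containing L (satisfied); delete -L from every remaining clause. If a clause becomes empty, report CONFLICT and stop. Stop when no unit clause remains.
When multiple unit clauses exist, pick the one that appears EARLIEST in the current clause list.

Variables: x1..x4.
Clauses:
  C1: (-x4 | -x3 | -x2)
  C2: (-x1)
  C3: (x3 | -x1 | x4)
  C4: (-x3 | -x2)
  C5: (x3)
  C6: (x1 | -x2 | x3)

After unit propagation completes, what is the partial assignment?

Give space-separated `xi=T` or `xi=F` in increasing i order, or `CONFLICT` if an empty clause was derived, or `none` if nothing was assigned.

unit clause [-1] forces x1=F; simplify:
  drop 1 from [1, -2, 3] -> [-2, 3]
  satisfied 2 clause(s); 4 remain; assigned so far: [1]
unit clause [3] forces x3=T; simplify:
  drop -3 from [-4, -3, -2] -> [-4, -2]
  drop -3 from [-3, -2] -> [-2]
  satisfied 2 clause(s); 2 remain; assigned so far: [1, 3]
unit clause [-2] forces x2=F; simplify:
  satisfied 2 clause(s); 0 remain; assigned so far: [1, 2, 3]

Answer: x1=F x2=F x3=T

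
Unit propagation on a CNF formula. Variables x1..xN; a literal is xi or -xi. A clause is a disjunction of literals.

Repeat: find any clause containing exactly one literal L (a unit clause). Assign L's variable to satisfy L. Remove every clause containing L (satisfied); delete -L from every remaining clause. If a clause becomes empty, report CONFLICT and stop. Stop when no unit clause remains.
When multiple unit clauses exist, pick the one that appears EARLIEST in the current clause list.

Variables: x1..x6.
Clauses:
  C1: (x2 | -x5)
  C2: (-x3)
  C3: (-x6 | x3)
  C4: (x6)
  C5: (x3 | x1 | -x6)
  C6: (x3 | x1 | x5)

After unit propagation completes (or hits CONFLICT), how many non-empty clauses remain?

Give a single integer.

Answer: 2

Derivation:
unit clause [-3] forces x3=F; simplify:
  drop 3 from [-6, 3] -> [-6]
  drop 3 from [3, 1, -6] -> [1, -6]
  drop 3 from [3, 1, 5] -> [1, 5]
  satisfied 1 clause(s); 5 remain; assigned so far: [3]
unit clause [-6] forces x6=F; simplify:
  drop 6 from [6] -> [] (empty!)
  satisfied 2 clause(s); 3 remain; assigned so far: [3, 6]
CONFLICT (empty clause)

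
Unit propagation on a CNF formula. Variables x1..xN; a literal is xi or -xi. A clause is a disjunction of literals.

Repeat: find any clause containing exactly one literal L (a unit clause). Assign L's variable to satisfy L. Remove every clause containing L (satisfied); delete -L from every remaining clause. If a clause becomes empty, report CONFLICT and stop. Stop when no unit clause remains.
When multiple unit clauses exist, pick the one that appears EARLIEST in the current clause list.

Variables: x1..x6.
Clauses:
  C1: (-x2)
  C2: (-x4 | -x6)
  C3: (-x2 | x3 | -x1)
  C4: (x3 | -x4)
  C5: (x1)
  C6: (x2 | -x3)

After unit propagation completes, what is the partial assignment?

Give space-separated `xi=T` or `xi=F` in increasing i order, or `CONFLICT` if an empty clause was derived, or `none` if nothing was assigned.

unit clause [-2] forces x2=F; simplify:
  drop 2 from [2, -3] -> [-3]
  satisfied 2 clause(s); 4 remain; assigned so far: [2]
unit clause [1] forces x1=T; simplify:
  satisfied 1 clause(s); 3 remain; assigned so far: [1, 2]
unit clause [-3] forces x3=F; simplify:
  drop 3 from [3, -4] -> [-4]
  satisfied 1 clause(s); 2 remain; assigned so far: [1, 2, 3]
unit clause [-4] forces x4=F; simplify:
  satisfied 2 clause(s); 0 remain; assigned so far: [1, 2, 3, 4]

Answer: x1=T x2=F x3=F x4=F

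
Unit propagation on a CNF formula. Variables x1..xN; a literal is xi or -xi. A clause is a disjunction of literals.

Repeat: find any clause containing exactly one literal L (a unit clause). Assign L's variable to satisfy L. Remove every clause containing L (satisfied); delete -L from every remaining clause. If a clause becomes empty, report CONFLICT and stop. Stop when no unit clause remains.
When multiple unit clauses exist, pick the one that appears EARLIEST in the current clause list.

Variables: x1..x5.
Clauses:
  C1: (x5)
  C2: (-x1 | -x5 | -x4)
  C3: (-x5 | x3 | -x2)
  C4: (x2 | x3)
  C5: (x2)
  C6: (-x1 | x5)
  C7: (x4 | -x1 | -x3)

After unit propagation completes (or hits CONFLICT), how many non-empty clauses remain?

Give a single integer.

unit clause [5] forces x5=T; simplify:
  drop -5 from [-1, -5, -4] -> [-1, -4]
  drop -5 from [-5, 3, -2] -> [3, -2]
  satisfied 2 clause(s); 5 remain; assigned so far: [5]
unit clause [2] forces x2=T; simplify:
  drop -2 from [3, -2] -> [3]
  satisfied 2 clause(s); 3 remain; assigned so far: [2, 5]
unit clause [3] forces x3=T; simplify:
  drop -3 from [4, -1, -3] -> [4, -1]
  satisfied 1 clause(s); 2 remain; assigned so far: [2, 3, 5]

Answer: 2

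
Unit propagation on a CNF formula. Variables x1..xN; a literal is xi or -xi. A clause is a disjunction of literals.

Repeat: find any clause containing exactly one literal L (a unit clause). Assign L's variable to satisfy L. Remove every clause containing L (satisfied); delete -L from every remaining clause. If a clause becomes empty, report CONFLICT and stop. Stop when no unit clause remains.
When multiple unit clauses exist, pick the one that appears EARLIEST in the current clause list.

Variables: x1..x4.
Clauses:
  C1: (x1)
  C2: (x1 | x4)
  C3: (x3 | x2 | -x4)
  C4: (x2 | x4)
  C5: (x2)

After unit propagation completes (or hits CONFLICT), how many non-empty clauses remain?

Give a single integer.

Answer: 0

Derivation:
unit clause [1] forces x1=T; simplify:
  satisfied 2 clause(s); 3 remain; assigned so far: [1]
unit clause [2] forces x2=T; simplify:
  satisfied 3 clause(s); 0 remain; assigned so far: [1, 2]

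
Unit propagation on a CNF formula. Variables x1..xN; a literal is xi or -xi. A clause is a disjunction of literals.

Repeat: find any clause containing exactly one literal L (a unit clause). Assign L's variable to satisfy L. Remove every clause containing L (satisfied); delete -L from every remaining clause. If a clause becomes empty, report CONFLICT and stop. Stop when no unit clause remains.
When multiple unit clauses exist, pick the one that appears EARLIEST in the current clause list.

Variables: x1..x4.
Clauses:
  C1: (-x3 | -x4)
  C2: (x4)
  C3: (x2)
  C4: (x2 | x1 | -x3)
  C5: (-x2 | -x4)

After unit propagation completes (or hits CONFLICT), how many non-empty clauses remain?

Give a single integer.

Answer: 0

Derivation:
unit clause [4] forces x4=T; simplify:
  drop -4 from [-3, -4] -> [-3]
  drop -4 from [-2, -4] -> [-2]
  satisfied 1 clause(s); 4 remain; assigned so far: [4]
unit clause [-3] forces x3=F; simplify:
  satisfied 2 clause(s); 2 remain; assigned so far: [3, 4]
unit clause [2] forces x2=T; simplify:
  drop -2 from [-2] -> [] (empty!)
  satisfied 1 clause(s); 1 remain; assigned so far: [2, 3, 4]
CONFLICT (empty clause)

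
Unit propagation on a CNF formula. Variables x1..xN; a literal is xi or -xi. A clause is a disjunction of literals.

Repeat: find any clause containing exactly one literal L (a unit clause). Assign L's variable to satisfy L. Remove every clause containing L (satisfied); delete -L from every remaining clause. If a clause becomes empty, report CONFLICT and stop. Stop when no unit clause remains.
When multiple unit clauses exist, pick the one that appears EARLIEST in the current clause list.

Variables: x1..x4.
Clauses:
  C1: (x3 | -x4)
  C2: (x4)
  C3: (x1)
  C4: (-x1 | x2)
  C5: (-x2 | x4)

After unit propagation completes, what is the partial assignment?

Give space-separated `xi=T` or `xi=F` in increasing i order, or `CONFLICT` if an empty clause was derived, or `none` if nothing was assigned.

unit clause [4] forces x4=T; simplify:
  drop -4 from [3, -4] -> [3]
  satisfied 2 clause(s); 3 remain; assigned so far: [4]
unit clause [3] forces x3=T; simplify:
  satisfied 1 clause(s); 2 remain; assigned so far: [3, 4]
unit clause [1] forces x1=T; simplify:
  drop -1 from [-1, 2] -> [2]
  satisfied 1 clause(s); 1 remain; assigned so far: [1, 3, 4]
unit clause [2] forces x2=T; simplify:
  satisfied 1 clause(s); 0 remain; assigned so far: [1, 2, 3, 4]

Answer: x1=T x2=T x3=T x4=T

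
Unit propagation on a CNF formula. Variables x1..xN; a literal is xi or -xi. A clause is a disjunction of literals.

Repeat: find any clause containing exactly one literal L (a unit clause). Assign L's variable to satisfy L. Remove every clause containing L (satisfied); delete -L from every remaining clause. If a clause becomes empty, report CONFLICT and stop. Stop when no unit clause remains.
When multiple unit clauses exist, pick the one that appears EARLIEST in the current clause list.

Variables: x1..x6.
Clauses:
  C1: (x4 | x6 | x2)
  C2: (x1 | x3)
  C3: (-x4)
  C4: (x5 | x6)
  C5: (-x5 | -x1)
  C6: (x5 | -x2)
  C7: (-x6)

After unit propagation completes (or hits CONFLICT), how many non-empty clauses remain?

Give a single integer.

Answer: 0

Derivation:
unit clause [-4] forces x4=F; simplify:
  drop 4 from [4, 6, 2] -> [6, 2]
  satisfied 1 clause(s); 6 remain; assigned so far: [4]
unit clause [-6] forces x6=F; simplify:
  drop 6 from [6, 2] -> [2]
  drop 6 from [5, 6] -> [5]
  satisfied 1 clause(s); 5 remain; assigned so far: [4, 6]
unit clause [2] forces x2=T; simplify:
  drop -2 from [5, -2] -> [5]
  satisfied 1 clause(s); 4 remain; assigned so far: [2, 4, 6]
unit clause [5] forces x5=T; simplify:
  drop -5 from [-5, -1] -> [-1]
  satisfied 2 clause(s); 2 remain; assigned so far: [2, 4, 5, 6]
unit clause [-1] forces x1=F; simplify:
  drop 1 from [1, 3] -> [3]
  satisfied 1 clause(s); 1 remain; assigned so far: [1, 2, 4, 5, 6]
unit clause [3] forces x3=T; simplify:
  satisfied 1 clause(s); 0 remain; assigned so far: [1, 2, 3, 4, 5, 6]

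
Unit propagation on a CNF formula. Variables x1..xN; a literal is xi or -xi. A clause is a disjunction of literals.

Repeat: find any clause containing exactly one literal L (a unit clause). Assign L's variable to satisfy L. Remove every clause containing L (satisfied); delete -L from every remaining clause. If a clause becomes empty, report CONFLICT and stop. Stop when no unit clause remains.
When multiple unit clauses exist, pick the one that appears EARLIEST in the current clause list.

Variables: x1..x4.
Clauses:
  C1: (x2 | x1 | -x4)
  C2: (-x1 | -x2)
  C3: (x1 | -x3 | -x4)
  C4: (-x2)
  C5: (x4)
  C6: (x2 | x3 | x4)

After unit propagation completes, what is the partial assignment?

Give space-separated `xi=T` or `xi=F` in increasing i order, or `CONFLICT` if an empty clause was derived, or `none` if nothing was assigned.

Answer: x1=T x2=F x4=T

Derivation:
unit clause [-2] forces x2=F; simplify:
  drop 2 from [2, 1, -4] -> [1, -4]
  drop 2 from [2, 3, 4] -> [3, 4]
  satisfied 2 clause(s); 4 remain; assigned so far: [2]
unit clause [4] forces x4=T; simplify:
  drop -4 from [1, -4] -> [1]
  drop -4 from [1, -3, -4] -> [1, -3]
  satisfied 2 clause(s); 2 remain; assigned so far: [2, 4]
unit clause [1] forces x1=T; simplify:
  satisfied 2 clause(s); 0 remain; assigned so far: [1, 2, 4]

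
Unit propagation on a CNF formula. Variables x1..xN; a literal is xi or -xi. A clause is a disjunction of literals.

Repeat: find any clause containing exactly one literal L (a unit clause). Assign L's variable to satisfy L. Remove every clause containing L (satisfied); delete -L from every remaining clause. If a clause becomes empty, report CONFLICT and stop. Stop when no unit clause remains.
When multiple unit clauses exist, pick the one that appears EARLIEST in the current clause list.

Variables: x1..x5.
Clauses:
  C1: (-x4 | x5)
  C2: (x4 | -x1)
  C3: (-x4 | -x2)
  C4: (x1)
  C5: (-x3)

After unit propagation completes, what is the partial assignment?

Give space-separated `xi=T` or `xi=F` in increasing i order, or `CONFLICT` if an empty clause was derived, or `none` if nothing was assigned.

Answer: x1=T x2=F x3=F x4=T x5=T

Derivation:
unit clause [1] forces x1=T; simplify:
  drop -1 from [4, -1] -> [4]
  satisfied 1 clause(s); 4 remain; assigned so far: [1]
unit clause [4] forces x4=T; simplify:
  drop -4 from [-4, 5] -> [5]
  drop -4 from [-4, -2] -> [-2]
  satisfied 1 clause(s); 3 remain; assigned so far: [1, 4]
unit clause [5] forces x5=T; simplify:
  satisfied 1 clause(s); 2 remain; assigned so far: [1, 4, 5]
unit clause [-2] forces x2=F; simplify:
  satisfied 1 clause(s); 1 remain; assigned so far: [1, 2, 4, 5]
unit clause [-3] forces x3=F; simplify:
  satisfied 1 clause(s); 0 remain; assigned so far: [1, 2, 3, 4, 5]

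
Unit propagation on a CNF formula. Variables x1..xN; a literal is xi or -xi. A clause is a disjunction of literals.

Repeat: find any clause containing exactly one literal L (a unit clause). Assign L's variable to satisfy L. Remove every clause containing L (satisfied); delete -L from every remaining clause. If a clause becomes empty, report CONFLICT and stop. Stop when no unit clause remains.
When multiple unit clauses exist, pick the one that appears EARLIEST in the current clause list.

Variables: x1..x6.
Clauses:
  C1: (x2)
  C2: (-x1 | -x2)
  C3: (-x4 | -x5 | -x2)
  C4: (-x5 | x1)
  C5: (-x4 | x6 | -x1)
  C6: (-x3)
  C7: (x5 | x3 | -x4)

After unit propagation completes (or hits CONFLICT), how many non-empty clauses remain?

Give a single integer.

Answer: 0

Derivation:
unit clause [2] forces x2=T; simplify:
  drop -2 from [-1, -2] -> [-1]
  drop -2 from [-4, -5, -2] -> [-4, -5]
  satisfied 1 clause(s); 6 remain; assigned so far: [2]
unit clause [-1] forces x1=F; simplify:
  drop 1 from [-5, 1] -> [-5]
  satisfied 2 clause(s); 4 remain; assigned so far: [1, 2]
unit clause [-5] forces x5=F; simplify:
  drop 5 from [5, 3, -4] -> [3, -4]
  satisfied 2 clause(s); 2 remain; assigned so far: [1, 2, 5]
unit clause [-3] forces x3=F; simplify:
  drop 3 from [3, -4] -> [-4]
  satisfied 1 clause(s); 1 remain; assigned so far: [1, 2, 3, 5]
unit clause [-4] forces x4=F; simplify:
  satisfied 1 clause(s); 0 remain; assigned so far: [1, 2, 3, 4, 5]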